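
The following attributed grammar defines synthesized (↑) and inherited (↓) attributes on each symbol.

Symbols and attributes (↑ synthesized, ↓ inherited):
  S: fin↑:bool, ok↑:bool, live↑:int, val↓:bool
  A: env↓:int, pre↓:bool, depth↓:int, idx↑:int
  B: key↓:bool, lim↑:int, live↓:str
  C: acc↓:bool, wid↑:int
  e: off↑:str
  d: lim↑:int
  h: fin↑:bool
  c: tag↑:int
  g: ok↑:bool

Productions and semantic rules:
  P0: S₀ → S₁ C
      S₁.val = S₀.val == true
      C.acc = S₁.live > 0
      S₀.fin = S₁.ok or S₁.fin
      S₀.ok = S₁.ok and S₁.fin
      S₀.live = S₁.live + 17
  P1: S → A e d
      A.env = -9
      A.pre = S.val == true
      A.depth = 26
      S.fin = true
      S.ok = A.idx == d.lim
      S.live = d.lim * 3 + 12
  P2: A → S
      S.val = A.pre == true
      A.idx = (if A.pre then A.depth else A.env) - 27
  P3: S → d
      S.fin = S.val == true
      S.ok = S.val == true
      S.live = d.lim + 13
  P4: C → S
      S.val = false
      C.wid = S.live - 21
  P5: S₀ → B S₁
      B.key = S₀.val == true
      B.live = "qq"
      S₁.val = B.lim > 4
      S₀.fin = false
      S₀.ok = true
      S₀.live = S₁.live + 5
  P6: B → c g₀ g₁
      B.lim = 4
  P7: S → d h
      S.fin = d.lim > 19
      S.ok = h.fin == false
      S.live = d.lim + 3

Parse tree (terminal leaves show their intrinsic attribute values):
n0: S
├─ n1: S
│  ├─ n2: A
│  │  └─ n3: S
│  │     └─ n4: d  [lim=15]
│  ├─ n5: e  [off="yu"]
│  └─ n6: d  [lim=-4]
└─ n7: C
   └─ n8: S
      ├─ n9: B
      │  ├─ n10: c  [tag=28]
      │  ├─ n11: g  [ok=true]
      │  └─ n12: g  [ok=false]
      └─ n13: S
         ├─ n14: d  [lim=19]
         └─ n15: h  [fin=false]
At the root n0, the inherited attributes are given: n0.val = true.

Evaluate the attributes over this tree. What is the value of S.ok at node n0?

1. n0.val = true  [given at root]
2. n1.val = true  [S₀.val == true]
3. n2.env = -9  [-9]
4. n2.pre = true  [S.val == true]
5. n2.depth = 26  [26]
6. n3.val = true  [A.pre == true]
7. n4.lim = 15  [terminal]
8. n3.fin = true  [S.val == true]
9. n3.ok = true  [S.val == true]
10. n3.live = 28  [d.lim + 13]
11. n2.idx = -1  [(if A.pre then A.depth else A.env) - 27]
12. n5.off = "yu"  [terminal]
13. n6.lim = -4  [terminal]
14. n1.fin = true  [true]
15. n1.ok = false  [A.idx == d.lim]
16. n1.live = 0  [d.lim * 3 + 12]
17. n7.acc = false  [S₁.live > 0]
18. n8.val = false  [false]
19. n9.key = false  [S₀.val == true]
20. n9.live = "qq"  ["qq"]
21. n10.tag = 28  [terminal]
22. n11.ok = true  [terminal]
23. n12.ok = false  [terminal]
24. n9.lim = 4  [4]
25. n13.val = false  [B.lim > 4]
26. n14.lim = 19  [terminal]
27. n15.fin = false  [terminal]
28. n13.fin = false  [d.lim > 19]
29. n13.ok = true  [h.fin == false]
30. n13.live = 22  [d.lim + 3]
31. n8.fin = false  [false]
32. n8.ok = true  [true]
33. n8.live = 27  [S₁.live + 5]
34. n7.wid = 6  [S.live - 21]
35. n0.fin = true  [S₁.ok or S₁.fin]
36. n0.ok = false  [S₁.ok and S₁.fin]
37. n0.live = 17  [S₁.live + 17]

false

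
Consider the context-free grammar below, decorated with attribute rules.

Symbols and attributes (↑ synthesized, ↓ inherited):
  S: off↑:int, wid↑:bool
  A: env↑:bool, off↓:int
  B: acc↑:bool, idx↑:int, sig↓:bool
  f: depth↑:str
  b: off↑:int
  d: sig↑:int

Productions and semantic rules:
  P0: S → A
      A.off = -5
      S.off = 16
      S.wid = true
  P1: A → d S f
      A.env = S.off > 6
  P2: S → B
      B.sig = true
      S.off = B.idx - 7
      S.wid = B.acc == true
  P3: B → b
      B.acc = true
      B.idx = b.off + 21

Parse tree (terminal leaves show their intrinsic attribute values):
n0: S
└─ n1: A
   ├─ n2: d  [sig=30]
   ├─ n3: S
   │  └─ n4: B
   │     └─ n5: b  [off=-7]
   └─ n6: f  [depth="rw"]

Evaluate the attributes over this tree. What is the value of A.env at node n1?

1. n1.off = -5  [-5]
2. n2.sig = 30  [terminal]
3. n4.sig = true  [true]
4. n5.off = -7  [terminal]
5. n4.acc = true  [true]
6. n4.idx = 14  [b.off + 21]
7. n3.off = 7  [B.idx - 7]
8. n3.wid = true  [B.acc == true]
9. n6.depth = "rw"  [terminal]
10. n1.env = true  [S.off > 6]
11. n0.off = 16  [16]
12. n0.wid = true  [true]

true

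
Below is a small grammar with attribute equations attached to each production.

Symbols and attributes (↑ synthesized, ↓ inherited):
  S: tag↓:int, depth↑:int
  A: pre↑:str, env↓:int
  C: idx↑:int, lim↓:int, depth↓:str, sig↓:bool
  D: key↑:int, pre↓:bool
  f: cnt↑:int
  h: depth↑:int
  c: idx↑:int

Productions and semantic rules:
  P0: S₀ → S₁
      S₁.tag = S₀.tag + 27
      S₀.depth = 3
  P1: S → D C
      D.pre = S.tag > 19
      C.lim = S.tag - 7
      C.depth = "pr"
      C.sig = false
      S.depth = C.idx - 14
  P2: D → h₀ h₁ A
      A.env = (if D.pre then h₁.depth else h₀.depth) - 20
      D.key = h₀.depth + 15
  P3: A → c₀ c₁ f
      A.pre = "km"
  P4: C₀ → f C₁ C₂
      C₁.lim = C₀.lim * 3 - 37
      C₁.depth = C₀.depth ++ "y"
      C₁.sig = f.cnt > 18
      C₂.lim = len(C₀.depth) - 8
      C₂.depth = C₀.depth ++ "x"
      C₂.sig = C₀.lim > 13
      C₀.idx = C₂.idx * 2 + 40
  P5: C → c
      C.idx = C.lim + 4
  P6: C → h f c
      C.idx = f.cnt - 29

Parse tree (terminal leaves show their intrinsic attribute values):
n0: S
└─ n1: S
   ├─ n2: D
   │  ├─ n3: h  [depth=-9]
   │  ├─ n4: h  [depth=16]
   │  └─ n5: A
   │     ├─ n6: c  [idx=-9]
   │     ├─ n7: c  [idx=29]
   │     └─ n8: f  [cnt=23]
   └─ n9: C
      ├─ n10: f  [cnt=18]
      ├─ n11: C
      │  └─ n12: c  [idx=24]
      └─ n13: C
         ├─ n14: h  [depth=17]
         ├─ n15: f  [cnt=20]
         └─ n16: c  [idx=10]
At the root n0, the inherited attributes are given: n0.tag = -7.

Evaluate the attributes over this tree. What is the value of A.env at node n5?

1. n0.tag = -7  [given at root]
2. n1.tag = 20  [S₀.tag + 27]
3. n2.pre = true  [S.tag > 19]
4. n3.depth = -9  [terminal]
5. n4.depth = 16  [terminal]
6. n5.env = -4  [(if D.pre then h₁.depth else h₀.depth) - 20]
7. n6.idx = -9  [terminal]
8. n7.idx = 29  [terminal]
9. n8.cnt = 23  [terminal]
10. n5.pre = "km"  ["km"]
11. n2.key = 6  [h₀.depth + 15]
12. n9.lim = 13  [S.tag - 7]
13. n9.depth = "pr"  ["pr"]
14. n9.sig = false  [false]
15. n10.cnt = 18  [terminal]
16. n11.lim = 2  [C₀.lim * 3 - 37]
17. n11.depth = "pry"  [C₀.depth ++ "y"]
18. n11.sig = false  [f.cnt > 18]
19. n12.idx = 24  [terminal]
20. n11.idx = 6  [C.lim + 4]
21. n13.lim = -6  [len(C₀.depth) - 8]
22. n13.depth = "prx"  [C₀.depth ++ "x"]
23. n13.sig = false  [C₀.lim > 13]
24. n14.depth = 17  [terminal]
25. n15.cnt = 20  [terminal]
26. n16.idx = 10  [terminal]
27. n13.idx = -9  [f.cnt - 29]
28. n9.idx = 22  [C₂.idx * 2 + 40]
29. n1.depth = 8  [C.idx - 14]
30. n0.depth = 3  [3]

-4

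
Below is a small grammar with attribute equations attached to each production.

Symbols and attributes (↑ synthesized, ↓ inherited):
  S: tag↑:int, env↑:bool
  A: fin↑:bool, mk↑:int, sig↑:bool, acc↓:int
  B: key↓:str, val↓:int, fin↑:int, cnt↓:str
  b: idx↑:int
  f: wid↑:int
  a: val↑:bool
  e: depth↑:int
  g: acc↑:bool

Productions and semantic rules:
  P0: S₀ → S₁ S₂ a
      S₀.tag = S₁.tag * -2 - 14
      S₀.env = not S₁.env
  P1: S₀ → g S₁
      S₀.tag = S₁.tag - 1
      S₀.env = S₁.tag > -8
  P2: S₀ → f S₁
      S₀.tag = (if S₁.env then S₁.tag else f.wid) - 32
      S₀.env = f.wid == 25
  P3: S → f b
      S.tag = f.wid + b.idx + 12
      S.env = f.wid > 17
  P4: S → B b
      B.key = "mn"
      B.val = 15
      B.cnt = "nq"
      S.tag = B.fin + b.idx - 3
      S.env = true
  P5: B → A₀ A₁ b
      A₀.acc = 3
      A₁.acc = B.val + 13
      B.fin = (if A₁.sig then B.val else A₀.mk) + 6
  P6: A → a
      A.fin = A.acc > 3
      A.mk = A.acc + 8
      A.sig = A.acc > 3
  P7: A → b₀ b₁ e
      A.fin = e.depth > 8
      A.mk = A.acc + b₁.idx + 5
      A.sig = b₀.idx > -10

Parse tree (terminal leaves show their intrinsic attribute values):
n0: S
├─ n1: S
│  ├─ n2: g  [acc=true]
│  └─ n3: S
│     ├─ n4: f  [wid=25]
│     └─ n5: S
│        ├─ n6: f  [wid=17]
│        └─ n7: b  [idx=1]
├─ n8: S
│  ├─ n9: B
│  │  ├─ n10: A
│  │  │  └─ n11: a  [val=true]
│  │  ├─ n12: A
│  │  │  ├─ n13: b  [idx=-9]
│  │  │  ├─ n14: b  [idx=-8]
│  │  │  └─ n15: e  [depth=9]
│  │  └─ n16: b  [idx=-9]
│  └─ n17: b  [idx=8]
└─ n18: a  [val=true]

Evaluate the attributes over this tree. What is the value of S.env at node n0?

false

1. n2.acc = true  [terminal]
2. n4.wid = 25  [terminal]
3. n6.wid = 17  [terminal]
4. n7.idx = 1  [terminal]
5. n5.tag = 30  [f.wid + b.idx + 12]
6. n5.env = false  [f.wid > 17]
7. n3.tag = -7  [(if S₁.env then S₁.tag else f.wid) - 32]
8. n3.env = true  [f.wid == 25]
9. n1.tag = -8  [S₁.tag - 1]
10. n1.env = true  [S₁.tag > -8]
11. n9.key = "mn"  ["mn"]
12. n9.val = 15  [15]
13. n9.cnt = "nq"  ["nq"]
14. n10.acc = 3  [3]
15. n11.val = true  [terminal]
16. n10.fin = false  [A.acc > 3]
17. n10.mk = 11  [A.acc + 8]
18. n10.sig = false  [A.acc > 3]
19. n12.acc = 28  [B.val + 13]
20. n13.idx = -9  [terminal]
21. n14.idx = -8  [terminal]
22. n15.depth = 9  [terminal]
23. n12.fin = true  [e.depth > 8]
24. n12.mk = 25  [A.acc + b₁.idx + 5]
25. n12.sig = true  [b₀.idx > -10]
26. n16.idx = -9  [terminal]
27. n9.fin = 21  [(if A₁.sig then B.val else A₀.mk) + 6]
28. n17.idx = 8  [terminal]
29. n8.tag = 26  [B.fin + b.idx - 3]
30. n8.env = true  [true]
31. n18.val = true  [terminal]
32. n0.tag = 2  [S₁.tag * -2 - 14]
33. n0.env = false  [not S₁.env]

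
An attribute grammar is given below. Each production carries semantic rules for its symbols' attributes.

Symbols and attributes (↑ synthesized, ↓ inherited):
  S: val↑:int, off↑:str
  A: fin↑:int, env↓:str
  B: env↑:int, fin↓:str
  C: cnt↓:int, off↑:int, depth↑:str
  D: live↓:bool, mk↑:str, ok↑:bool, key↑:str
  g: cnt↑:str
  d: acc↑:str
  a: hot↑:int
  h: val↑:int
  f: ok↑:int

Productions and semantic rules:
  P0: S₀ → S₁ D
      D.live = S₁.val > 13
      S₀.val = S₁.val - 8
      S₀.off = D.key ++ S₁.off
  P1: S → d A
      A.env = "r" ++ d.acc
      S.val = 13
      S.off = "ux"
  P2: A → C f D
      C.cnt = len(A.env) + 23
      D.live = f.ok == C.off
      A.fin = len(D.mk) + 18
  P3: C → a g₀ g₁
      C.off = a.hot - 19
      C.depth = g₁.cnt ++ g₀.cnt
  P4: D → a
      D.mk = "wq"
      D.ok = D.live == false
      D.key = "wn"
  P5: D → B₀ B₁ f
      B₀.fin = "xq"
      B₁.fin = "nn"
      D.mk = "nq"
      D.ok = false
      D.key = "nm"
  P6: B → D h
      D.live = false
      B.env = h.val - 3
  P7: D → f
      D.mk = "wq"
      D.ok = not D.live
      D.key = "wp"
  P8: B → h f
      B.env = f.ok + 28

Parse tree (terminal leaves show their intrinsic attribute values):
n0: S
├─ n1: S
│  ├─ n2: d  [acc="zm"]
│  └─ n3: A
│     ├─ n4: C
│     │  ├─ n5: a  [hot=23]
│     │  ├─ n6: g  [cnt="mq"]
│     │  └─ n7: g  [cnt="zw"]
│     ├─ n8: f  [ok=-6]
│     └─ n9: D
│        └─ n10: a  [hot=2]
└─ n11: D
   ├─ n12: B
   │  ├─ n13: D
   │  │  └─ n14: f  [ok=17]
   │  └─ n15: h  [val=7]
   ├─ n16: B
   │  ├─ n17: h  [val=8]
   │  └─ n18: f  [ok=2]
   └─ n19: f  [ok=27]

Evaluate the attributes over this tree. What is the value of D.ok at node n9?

true

1. n2.acc = "zm"  [terminal]
2. n3.env = "rzm"  ["r" ++ d.acc]
3. n4.cnt = 26  [len(A.env) + 23]
4. n5.hot = 23  [terminal]
5. n6.cnt = "mq"  [terminal]
6. n7.cnt = "zw"  [terminal]
7. n4.off = 4  [a.hot - 19]
8. n4.depth = "zwmq"  [g₁.cnt ++ g₀.cnt]
9. n8.ok = -6  [terminal]
10. n9.live = false  [f.ok == C.off]
11. n10.hot = 2  [terminal]
12. n9.mk = "wq"  ["wq"]
13. n9.ok = true  [D.live == false]
14. n9.key = "wn"  ["wn"]
15. n3.fin = 20  [len(D.mk) + 18]
16. n1.val = 13  [13]
17. n1.off = "ux"  ["ux"]
18. n11.live = false  [S₁.val > 13]
19. n12.fin = "xq"  ["xq"]
20. n13.live = false  [false]
21. n14.ok = 17  [terminal]
22. n13.mk = "wq"  ["wq"]
23. n13.ok = true  [not D.live]
24. n13.key = "wp"  ["wp"]
25. n15.val = 7  [terminal]
26. n12.env = 4  [h.val - 3]
27. n16.fin = "nn"  ["nn"]
28. n17.val = 8  [terminal]
29. n18.ok = 2  [terminal]
30. n16.env = 30  [f.ok + 28]
31. n19.ok = 27  [terminal]
32. n11.mk = "nq"  ["nq"]
33. n11.ok = false  [false]
34. n11.key = "nm"  ["nm"]
35. n0.val = 5  [S₁.val - 8]
36. n0.off = "nmux"  [D.key ++ S₁.off]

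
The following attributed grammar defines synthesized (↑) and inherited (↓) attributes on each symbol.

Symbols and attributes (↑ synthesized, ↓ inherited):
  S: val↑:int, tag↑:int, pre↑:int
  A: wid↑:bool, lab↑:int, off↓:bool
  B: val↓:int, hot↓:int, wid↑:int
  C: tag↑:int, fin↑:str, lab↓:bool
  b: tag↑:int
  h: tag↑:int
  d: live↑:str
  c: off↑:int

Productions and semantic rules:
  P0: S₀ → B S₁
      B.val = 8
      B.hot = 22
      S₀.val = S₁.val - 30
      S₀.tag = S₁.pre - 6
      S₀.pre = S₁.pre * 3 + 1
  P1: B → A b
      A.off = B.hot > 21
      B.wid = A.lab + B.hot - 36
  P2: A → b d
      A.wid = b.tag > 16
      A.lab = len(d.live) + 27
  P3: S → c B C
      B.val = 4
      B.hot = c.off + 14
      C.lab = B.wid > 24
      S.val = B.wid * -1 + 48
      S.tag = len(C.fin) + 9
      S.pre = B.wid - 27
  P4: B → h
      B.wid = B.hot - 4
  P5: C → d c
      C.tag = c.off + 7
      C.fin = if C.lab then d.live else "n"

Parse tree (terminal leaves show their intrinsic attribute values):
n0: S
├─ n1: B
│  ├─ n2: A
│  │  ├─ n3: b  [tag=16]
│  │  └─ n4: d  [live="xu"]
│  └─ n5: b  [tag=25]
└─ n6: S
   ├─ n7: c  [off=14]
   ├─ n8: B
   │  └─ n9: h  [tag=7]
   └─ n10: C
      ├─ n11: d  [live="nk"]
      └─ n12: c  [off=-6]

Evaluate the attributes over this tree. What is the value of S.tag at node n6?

10

1. n1.val = 8  [8]
2. n1.hot = 22  [22]
3. n2.off = true  [B.hot > 21]
4. n3.tag = 16  [terminal]
5. n4.live = "xu"  [terminal]
6. n2.wid = false  [b.tag > 16]
7. n2.lab = 29  [len(d.live) + 27]
8. n5.tag = 25  [terminal]
9. n1.wid = 15  [A.lab + B.hot - 36]
10. n7.off = 14  [terminal]
11. n8.val = 4  [4]
12. n8.hot = 28  [c.off + 14]
13. n9.tag = 7  [terminal]
14. n8.wid = 24  [B.hot - 4]
15. n10.lab = false  [B.wid > 24]
16. n11.live = "nk"  [terminal]
17. n12.off = -6  [terminal]
18. n10.tag = 1  [c.off + 7]
19. n10.fin = "n"  [if C.lab then d.live else "n"]
20. n6.val = 24  [B.wid * -1 + 48]
21. n6.tag = 10  [len(C.fin) + 9]
22. n6.pre = -3  [B.wid - 27]
23. n0.val = -6  [S₁.val - 30]
24. n0.tag = -9  [S₁.pre - 6]
25. n0.pre = -8  [S₁.pre * 3 + 1]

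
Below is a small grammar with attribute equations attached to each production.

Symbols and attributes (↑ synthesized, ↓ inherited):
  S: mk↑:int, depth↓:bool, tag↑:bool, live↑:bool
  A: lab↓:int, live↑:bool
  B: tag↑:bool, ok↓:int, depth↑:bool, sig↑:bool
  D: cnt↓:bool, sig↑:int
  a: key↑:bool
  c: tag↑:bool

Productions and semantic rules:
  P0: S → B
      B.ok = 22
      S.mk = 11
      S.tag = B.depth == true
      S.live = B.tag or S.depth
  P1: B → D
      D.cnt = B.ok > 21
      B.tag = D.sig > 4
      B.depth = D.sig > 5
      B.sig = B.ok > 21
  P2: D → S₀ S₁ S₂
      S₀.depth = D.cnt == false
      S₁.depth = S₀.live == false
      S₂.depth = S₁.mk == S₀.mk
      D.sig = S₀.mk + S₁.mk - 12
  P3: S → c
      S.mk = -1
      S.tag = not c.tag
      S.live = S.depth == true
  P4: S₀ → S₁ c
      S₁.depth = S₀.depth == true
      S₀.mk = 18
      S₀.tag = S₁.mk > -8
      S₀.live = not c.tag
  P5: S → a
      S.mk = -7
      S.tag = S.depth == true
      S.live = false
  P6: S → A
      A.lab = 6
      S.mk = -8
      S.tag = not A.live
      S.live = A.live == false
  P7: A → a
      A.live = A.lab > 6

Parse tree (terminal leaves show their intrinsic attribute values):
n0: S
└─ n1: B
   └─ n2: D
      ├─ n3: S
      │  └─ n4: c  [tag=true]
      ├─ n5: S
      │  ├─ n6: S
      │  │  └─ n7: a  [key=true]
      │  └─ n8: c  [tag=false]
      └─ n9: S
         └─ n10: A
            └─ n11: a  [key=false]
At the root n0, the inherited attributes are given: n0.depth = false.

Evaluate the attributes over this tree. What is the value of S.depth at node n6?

1. n0.depth = false  [given at root]
2. n1.ok = 22  [22]
3. n2.cnt = true  [B.ok > 21]
4. n3.depth = false  [D.cnt == false]
5. n4.tag = true  [terminal]
6. n3.mk = -1  [-1]
7. n3.tag = false  [not c.tag]
8. n3.live = false  [S.depth == true]
9. n5.depth = true  [S₀.live == false]
10. n6.depth = true  [S₀.depth == true]
11. n7.key = true  [terminal]
12. n6.mk = -7  [-7]
13. n6.tag = true  [S.depth == true]
14. n6.live = false  [false]
15. n8.tag = false  [terminal]
16. n5.mk = 18  [18]
17. n5.tag = true  [S₁.mk > -8]
18. n5.live = true  [not c.tag]
19. n9.depth = false  [S₁.mk == S₀.mk]
20. n10.lab = 6  [6]
21. n11.key = false  [terminal]
22. n10.live = false  [A.lab > 6]
23. n9.mk = -8  [-8]
24. n9.tag = true  [not A.live]
25. n9.live = true  [A.live == false]
26. n2.sig = 5  [S₀.mk + S₁.mk - 12]
27. n1.tag = true  [D.sig > 4]
28. n1.depth = false  [D.sig > 5]
29. n1.sig = true  [B.ok > 21]
30. n0.mk = 11  [11]
31. n0.tag = false  [B.depth == true]
32. n0.live = true  [B.tag or S.depth]

true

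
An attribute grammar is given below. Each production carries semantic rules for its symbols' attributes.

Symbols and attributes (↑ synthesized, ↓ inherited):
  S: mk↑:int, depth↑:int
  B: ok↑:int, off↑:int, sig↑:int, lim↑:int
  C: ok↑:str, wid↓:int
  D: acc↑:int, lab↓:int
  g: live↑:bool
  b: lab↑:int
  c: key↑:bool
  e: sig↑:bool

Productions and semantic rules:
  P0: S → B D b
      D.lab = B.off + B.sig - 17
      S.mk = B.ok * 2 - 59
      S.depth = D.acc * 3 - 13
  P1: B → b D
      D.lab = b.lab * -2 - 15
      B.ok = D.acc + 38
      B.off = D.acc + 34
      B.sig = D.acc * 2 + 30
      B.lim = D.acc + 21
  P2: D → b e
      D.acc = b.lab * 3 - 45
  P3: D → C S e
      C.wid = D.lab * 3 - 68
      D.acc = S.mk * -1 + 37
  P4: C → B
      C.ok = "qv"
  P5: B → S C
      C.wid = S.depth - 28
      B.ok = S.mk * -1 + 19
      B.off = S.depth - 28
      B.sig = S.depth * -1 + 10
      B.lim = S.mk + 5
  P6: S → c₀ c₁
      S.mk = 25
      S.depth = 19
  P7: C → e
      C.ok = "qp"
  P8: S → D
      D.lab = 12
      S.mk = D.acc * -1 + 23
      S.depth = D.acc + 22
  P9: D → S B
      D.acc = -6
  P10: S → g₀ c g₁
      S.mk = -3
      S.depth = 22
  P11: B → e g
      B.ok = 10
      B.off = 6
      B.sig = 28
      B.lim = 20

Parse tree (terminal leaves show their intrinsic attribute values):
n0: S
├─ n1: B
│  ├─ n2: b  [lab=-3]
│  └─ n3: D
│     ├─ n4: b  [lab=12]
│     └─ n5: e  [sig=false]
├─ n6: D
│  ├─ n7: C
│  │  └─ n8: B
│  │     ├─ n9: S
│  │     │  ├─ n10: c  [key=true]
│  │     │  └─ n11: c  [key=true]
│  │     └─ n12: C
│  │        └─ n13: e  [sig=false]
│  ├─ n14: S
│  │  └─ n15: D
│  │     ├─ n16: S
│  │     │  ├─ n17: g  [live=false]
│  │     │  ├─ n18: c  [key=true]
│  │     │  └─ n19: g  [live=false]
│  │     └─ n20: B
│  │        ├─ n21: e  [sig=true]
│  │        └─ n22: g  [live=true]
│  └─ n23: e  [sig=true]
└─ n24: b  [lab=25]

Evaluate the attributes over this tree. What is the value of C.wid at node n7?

1. n2.lab = -3  [terminal]
2. n3.lab = -9  [b.lab * -2 - 15]
3. n4.lab = 12  [terminal]
4. n5.sig = false  [terminal]
5. n3.acc = -9  [b.lab * 3 - 45]
6. n1.ok = 29  [D.acc + 38]
7. n1.off = 25  [D.acc + 34]
8. n1.sig = 12  [D.acc * 2 + 30]
9. n1.lim = 12  [D.acc + 21]
10. n6.lab = 20  [B.off + B.sig - 17]
11. n7.wid = -8  [D.lab * 3 - 68]
12. n10.key = true  [terminal]
13. n11.key = true  [terminal]
14. n9.mk = 25  [25]
15. n9.depth = 19  [19]
16. n12.wid = -9  [S.depth - 28]
17. n13.sig = false  [terminal]
18. n12.ok = "qp"  ["qp"]
19. n8.ok = -6  [S.mk * -1 + 19]
20. n8.off = -9  [S.depth - 28]
21. n8.sig = -9  [S.depth * -1 + 10]
22. n8.lim = 30  [S.mk + 5]
23. n7.ok = "qv"  ["qv"]
24. n15.lab = 12  [12]
25. n17.live = false  [terminal]
26. n18.key = true  [terminal]
27. n19.live = false  [terminal]
28. n16.mk = -3  [-3]
29. n16.depth = 22  [22]
30. n21.sig = true  [terminal]
31. n22.live = true  [terminal]
32. n20.ok = 10  [10]
33. n20.off = 6  [6]
34. n20.sig = 28  [28]
35. n20.lim = 20  [20]
36. n15.acc = -6  [-6]
37. n14.mk = 29  [D.acc * -1 + 23]
38. n14.depth = 16  [D.acc + 22]
39. n23.sig = true  [terminal]
40. n6.acc = 8  [S.mk * -1 + 37]
41. n24.lab = 25  [terminal]
42. n0.mk = -1  [B.ok * 2 - 59]
43. n0.depth = 11  [D.acc * 3 - 13]

-8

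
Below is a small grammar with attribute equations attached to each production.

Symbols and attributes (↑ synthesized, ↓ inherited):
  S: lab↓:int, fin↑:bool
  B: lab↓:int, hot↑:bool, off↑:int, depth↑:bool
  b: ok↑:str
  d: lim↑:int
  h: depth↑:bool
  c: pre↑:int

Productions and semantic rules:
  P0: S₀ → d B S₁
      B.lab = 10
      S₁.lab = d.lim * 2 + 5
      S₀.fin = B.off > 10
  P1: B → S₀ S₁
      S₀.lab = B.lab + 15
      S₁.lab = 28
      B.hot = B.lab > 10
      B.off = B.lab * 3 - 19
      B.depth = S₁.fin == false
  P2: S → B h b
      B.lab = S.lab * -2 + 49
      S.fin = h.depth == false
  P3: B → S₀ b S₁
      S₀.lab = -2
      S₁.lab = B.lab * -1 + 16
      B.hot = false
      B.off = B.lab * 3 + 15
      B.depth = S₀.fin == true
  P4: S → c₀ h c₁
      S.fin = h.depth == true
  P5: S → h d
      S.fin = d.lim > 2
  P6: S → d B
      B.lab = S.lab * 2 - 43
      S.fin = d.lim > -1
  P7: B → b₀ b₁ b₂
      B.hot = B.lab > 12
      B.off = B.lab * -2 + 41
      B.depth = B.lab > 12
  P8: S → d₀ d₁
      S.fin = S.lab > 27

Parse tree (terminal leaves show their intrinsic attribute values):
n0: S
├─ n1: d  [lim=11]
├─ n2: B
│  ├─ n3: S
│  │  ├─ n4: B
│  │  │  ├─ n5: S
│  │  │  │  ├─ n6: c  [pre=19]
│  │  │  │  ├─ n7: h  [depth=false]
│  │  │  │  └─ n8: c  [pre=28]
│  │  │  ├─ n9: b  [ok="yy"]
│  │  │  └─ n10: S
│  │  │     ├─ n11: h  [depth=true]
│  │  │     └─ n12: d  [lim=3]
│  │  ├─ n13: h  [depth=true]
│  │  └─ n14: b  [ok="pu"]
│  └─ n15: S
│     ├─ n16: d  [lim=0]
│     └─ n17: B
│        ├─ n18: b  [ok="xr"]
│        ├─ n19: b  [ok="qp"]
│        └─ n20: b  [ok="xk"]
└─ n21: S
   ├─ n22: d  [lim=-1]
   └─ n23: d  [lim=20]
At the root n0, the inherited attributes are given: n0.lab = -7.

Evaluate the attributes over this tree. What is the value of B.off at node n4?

1. n0.lab = -7  [given at root]
2. n1.lim = 11  [terminal]
3. n2.lab = 10  [10]
4. n3.lab = 25  [B.lab + 15]
5. n4.lab = -1  [S.lab * -2 + 49]
6. n5.lab = -2  [-2]
7. n6.pre = 19  [terminal]
8. n7.depth = false  [terminal]
9. n8.pre = 28  [terminal]
10. n5.fin = false  [h.depth == true]
11. n9.ok = "yy"  [terminal]
12. n10.lab = 17  [B.lab * -1 + 16]
13. n11.depth = true  [terminal]
14. n12.lim = 3  [terminal]
15. n10.fin = true  [d.lim > 2]
16. n4.hot = false  [false]
17. n4.off = 12  [B.lab * 3 + 15]
18. n4.depth = false  [S₀.fin == true]
19. n13.depth = true  [terminal]
20. n14.ok = "pu"  [terminal]
21. n3.fin = false  [h.depth == false]
22. n15.lab = 28  [28]
23. n16.lim = 0  [terminal]
24. n17.lab = 13  [S.lab * 2 - 43]
25. n18.ok = "xr"  [terminal]
26. n19.ok = "qp"  [terminal]
27. n20.ok = "xk"  [terminal]
28. n17.hot = true  [B.lab > 12]
29. n17.off = 15  [B.lab * -2 + 41]
30. n17.depth = true  [B.lab > 12]
31. n15.fin = true  [d.lim > -1]
32. n2.hot = false  [B.lab > 10]
33. n2.off = 11  [B.lab * 3 - 19]
34. n2.depth = false  [S₁.fin == false]
35. n21.lab = 27  [d.lim * 2 + 5]
36. n22.lim = -1  [terminal]
37. n23.lim = 20  [terminal]
38. n21.fin = false  [S.lab > 27]
39. n0.fin = true  [B.off > 10]

12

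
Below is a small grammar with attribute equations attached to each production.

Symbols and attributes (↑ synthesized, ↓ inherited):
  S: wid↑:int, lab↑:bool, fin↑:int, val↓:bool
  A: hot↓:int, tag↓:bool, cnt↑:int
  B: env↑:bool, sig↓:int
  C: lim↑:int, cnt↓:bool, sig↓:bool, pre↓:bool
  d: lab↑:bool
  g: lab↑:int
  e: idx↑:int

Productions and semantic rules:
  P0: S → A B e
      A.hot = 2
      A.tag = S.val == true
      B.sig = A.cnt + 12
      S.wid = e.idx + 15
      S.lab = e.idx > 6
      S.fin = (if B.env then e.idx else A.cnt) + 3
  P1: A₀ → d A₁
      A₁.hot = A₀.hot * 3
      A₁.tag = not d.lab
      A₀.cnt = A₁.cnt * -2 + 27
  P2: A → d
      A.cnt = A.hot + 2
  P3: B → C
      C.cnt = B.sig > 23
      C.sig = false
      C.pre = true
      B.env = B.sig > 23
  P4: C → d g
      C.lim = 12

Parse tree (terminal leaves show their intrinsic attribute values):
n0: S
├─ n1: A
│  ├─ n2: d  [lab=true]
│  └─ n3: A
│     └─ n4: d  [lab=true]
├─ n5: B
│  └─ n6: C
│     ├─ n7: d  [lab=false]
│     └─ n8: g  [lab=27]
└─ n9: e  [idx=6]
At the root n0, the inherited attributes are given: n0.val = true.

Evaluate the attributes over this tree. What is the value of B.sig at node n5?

23

1. n0.val = true  [given at root]
2. n1.hot = 2  [2]
3. n1.tag = true  [S.val == true]
4. n2.lab = true  [terminal]
5. n3.hot = 6  [A₀.hot * 3]
6. n3.tag = false  [not d.lab]
7. n4.lab = true  [terminal]
8. n3.cnt = 8  [A.hot + 2]
9. n1.cnt = 11  [A₁.cnt * -2 + 27]
10. n5.sig = 23  [A.cnt + 12]
11. n6.cnt = false  [B.sig > 23]
12. n6.sig = false  [false]
13. n6.pre = true  [true]
14. n7.lab = false  [terminal]
15. n8.lab = 27  [terminal]
16. n6.lim = 12  [12]
17. n5.env = false  [B.sig > 23]
18. n9.idx = 6  [terminal]
19. n0.wid = 21  [e.idx + 15]
20. n0.lab = false  [e.idx > 6]
21. n0.fin = 14  [(if B.env then e.idx else A.cnt) + 3]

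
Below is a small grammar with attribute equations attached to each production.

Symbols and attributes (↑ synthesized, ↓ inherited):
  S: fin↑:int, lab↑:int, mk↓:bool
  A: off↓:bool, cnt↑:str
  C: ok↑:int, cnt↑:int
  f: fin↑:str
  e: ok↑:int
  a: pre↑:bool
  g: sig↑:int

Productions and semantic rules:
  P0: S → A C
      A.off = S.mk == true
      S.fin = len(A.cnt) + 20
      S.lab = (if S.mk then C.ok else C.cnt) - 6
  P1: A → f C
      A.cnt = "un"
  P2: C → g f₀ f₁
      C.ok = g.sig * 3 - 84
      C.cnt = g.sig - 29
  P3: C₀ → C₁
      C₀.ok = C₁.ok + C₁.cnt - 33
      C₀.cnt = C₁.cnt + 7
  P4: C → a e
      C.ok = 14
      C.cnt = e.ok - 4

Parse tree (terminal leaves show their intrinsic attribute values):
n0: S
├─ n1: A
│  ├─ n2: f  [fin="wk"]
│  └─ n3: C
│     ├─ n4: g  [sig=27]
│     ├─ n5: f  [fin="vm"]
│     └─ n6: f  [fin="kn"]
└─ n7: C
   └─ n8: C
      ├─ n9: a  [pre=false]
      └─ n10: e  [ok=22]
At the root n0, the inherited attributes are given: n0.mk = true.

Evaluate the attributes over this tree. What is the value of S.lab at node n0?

-7

1. n0.mk = true  [given at root]
2. n1.off = true  [S.mk == true]
3. n2.fin = "wk"  [terminal]
4. n4.sig = 27  [terminal]
5. n5.fin = "vm"  [terminal]
6. n6.fin = "kn"  [terminal]
7. n3.ok = -3  [g.sig * 3 - 84]
8. n3.cnt = -2  [g.sig - 29]
9. n1.cnt = "un"  ["un"]
10. n9.pre = false  [terminal]
11. n10.ok = 22  [terminal]
12. n8.ok = 14  [14]
13. n8.cnt = 18  [e.ok - 4]
14. n7.ok = -1  [C₁.ok + C₁.cnt - 33]
15. n7.cnt = 25  [C₁.cnt + 7]
16. n0.fin = 22  [len(A.cnt) + 20]
17. n0.lab = -7  [(if S.mk then C.ok else C.cnt) - 6]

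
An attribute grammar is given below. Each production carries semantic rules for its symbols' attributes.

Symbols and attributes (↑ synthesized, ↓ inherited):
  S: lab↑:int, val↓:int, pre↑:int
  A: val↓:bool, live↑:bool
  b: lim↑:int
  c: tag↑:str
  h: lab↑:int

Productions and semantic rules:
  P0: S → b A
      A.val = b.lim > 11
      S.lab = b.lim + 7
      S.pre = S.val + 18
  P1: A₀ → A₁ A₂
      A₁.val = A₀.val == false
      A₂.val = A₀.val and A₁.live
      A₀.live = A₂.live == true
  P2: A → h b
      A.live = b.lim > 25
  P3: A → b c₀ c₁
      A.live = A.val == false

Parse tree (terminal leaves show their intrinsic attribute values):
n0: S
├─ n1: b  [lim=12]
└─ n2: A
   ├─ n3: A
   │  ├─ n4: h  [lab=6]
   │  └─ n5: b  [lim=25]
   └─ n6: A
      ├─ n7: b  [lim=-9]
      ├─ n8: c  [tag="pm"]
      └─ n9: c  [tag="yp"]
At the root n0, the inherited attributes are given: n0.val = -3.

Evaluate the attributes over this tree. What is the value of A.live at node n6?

1. n0.val = -3  [given at root]
2. n1.lim = 12  [terminal]
3. n2.val = true  [b.lim > 11]
4. n3.val = false  [A₀.val == false]
5. n4.lab = 6  [terminal]
6. n5.lim = 25  [terminal]
7. n3.live = false  [b.lim > 25]
8. n6.val = false  [A₀.val and A₁.live]
9. n7.lim = -9  [terminal]
10. n8.tag = "pm"  [terminal]
11. n9.tag = "yp"  [terminal]
12. n6.live = true  [A.val == false]
13. n2.live = true  [A₂.live == true]
14. n0.lab = 19  [b.lim + 7]
15. n0.pre = 15  [S.val + 18]

true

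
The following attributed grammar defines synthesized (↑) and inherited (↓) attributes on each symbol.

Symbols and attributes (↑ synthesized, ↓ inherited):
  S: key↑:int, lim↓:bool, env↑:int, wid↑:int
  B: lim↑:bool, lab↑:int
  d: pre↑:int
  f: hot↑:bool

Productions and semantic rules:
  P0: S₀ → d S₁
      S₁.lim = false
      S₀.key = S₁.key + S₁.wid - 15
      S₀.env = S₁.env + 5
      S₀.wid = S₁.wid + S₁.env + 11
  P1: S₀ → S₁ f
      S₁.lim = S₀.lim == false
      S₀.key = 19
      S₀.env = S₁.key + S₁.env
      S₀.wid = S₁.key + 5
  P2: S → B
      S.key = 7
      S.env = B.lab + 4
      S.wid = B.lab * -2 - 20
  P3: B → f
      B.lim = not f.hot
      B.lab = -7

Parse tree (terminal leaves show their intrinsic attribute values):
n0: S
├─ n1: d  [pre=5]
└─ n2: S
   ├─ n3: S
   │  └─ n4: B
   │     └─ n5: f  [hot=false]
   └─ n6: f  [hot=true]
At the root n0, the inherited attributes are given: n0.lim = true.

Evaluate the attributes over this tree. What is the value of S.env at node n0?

1. n0.lim = true  [given at root]
2. n1.pre = 5  [terminal]
3. n2.lim = false  [false]
4. n3.lim = true  [S₀.lim == false]
5. n5.hot = false  [terminal]
6. n4.lim = true  [not f.hot]
7. n4.lab = -7  [-7]
8. n3.key = 7  [7]
9. n3.env = -3  [B.lab + 4]
10. n3.wid = -6  [B.lab * -2 - 20]
11. n6.hot = true  [terminal]
12. n2.key = 19  [19]
13. n2.env = 4  [S₁.key + S₁.env]
14. n2.wid = 12  [S₁.key + 5]
15. n0.key = 16  [S₁.key + S₁.wid - 15]
16. n0.env = 9  [S₁.env + 5]
17. n0.wid = 27  [S₁.wid + S₁.env + 11]

9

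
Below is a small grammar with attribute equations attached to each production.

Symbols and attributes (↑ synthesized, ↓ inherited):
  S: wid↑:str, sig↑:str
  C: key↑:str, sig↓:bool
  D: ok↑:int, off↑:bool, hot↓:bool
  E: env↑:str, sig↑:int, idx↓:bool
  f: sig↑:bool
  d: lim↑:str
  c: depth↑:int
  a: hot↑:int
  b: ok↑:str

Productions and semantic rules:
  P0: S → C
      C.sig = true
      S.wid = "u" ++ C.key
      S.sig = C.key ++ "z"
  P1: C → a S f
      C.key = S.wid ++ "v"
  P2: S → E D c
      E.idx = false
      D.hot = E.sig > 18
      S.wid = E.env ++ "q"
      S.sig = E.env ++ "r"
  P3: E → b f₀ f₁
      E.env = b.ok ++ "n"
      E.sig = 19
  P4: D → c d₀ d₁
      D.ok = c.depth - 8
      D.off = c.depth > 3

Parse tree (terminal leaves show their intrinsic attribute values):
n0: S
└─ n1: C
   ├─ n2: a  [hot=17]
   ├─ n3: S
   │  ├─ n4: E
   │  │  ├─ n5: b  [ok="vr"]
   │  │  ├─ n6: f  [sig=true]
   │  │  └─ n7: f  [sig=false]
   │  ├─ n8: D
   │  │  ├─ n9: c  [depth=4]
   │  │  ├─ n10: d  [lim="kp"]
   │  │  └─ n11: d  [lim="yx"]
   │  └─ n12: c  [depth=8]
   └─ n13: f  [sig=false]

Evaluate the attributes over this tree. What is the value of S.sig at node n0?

"vrnqvz"

1. n1.sig = true  [true]
2. n2.hot = 17  [terminal]
3. n4.idx = false  [false]
4. n5.ok = "vr"  [terminal]
5. n6.sig = true  [terminal]
6. n7.sig = false  [terminal]
7. n4.env = "vrn"  [b.ok ++ "n"]
8. n4.sig = 19  [19]
9. n8.hot = true  [E.sig > 18]
10. n9.depth = 4  [terminal]
11. n10.lim = "kp"  [terminal]
12. n11.lim = "yx"  [terminal]
13. n8.ok = -4  [c.depth - 8]
14. n8.off = true  [c.depth > 3]
15. n12.depth = 8  [terminal]
16. n3.wid = "vrnq"  [E.env ++ "q"]
17. n3.sig = "vrnr"  [E.env ++ "r"]
18. n13.sig = false  [terminal]
19. n1.key = "vrnqv"  [S.wid ++ "v"]
20. n0.wid = "uvrnqv"  ["u" ++ C.key]
21. n0.sig = "vrnqvz"  [C.key ++ "z"]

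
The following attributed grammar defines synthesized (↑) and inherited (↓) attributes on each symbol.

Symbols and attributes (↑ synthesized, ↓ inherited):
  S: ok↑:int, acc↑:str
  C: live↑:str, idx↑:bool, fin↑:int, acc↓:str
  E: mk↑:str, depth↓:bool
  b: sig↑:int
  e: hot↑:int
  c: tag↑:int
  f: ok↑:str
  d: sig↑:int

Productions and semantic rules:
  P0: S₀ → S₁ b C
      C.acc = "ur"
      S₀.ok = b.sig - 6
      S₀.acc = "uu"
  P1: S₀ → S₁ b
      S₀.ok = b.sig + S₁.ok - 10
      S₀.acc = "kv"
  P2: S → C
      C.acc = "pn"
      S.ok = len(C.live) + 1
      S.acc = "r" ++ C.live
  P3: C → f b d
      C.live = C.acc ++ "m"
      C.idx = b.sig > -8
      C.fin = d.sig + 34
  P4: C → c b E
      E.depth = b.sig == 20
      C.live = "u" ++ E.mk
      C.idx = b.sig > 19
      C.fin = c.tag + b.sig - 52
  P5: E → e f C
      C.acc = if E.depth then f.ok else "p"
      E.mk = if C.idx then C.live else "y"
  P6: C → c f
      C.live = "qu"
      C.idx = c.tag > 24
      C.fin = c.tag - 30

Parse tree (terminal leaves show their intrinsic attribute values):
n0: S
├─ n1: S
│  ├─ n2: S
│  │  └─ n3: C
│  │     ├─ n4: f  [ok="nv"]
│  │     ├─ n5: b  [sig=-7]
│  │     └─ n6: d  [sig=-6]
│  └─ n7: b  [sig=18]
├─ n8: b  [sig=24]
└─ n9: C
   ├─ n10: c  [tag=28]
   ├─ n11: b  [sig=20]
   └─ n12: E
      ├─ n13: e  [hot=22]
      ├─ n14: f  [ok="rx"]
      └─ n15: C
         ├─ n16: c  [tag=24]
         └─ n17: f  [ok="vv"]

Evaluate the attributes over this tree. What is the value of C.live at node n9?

"uy"

1. n3.acc = "pn"  ["pn"]
2. n4.ok = "nv"  [terminal]
3. n5.sig = -7  [terminal]
4. n6.sig = -6  [terminal]
5. n3.live = "pnm"  [C.acc ++ "m"]
6. n3.idx = true  [b.sig > -8]
7. n3.fin = 28  [d.sig + 34]
8. n2.ok = 4  [len(C.live) + 1]
9. n2.acc = "rpnm"  ["r" ++ C.live]
10. n7.sig = 18  [terminal]
11. n1.ok = 12  [b.sig + S₁.ok - 10]
12. n1.acc = "kv"  ["kv"]
13. n8.sig = 24  [terminal]
14. n9.acc = "ur"  ["ur"]
15. n10.tag = 28  [terminal]
16. n11.sig = 20  [terminal]
17. n12.depth = true  [b.sig == 20]
18. n13.hot = 22  [terminal]
19. n14.ok = "rx"  [terminal]
20. n15.acc = "rx"  [if E.depth then f.ok else "p"]
21. n16.tag = 24  [terminal]
22. n17.ok = "vv"  [terminal]
23. n15.live = "qu"  ["qu"]
24. n15.idx = false  [c.tag > 24]
25. n15.fin = -6  [c.tag - 30]
26. n12.mk = "y"  [if C.idx then C.live else "y"]
27. n9.live = "uy"  ["u" ++ E.mk]
28. n9.idx = true  [b.sig > 19]
29. n9.fin = -4  [c.tag + b.sig - 52]
30. n0.ok = 18  [b.sig - 6]
31. n0.acc = "uu"  ["uu"]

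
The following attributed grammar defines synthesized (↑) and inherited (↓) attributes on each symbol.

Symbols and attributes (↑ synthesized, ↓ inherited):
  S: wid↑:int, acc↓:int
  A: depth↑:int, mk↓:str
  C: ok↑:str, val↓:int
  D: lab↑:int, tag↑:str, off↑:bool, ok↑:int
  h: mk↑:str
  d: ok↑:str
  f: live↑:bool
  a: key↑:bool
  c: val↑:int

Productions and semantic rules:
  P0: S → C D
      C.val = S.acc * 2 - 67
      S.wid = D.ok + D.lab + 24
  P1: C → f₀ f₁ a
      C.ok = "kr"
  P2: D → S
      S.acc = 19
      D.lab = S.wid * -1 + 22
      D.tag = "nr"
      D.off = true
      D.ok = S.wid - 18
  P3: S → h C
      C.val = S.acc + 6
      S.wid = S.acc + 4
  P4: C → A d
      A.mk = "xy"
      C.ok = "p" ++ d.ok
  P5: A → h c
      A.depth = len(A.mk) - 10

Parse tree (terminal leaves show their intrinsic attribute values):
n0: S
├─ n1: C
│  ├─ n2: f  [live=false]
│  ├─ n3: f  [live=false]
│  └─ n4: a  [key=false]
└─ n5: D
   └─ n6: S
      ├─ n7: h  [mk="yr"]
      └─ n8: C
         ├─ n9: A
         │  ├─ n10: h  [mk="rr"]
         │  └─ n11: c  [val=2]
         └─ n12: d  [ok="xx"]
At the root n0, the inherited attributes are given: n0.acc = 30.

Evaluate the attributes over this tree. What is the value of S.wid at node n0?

28

1. n0.acc = 30  [given at root]
2. n1.val = -7  [S.acc * 2 - 67]
3. n2.live = false  [terminal]
4. n3.live = false  [terminal]
5. n4.key = false  [terminal]
6. n1.ok = "kr"  ["kr"]
7. n6.acc = 19  [19]
8. n7.mk = "yr"  [terminal]
9. n8.val = 25  [S.acc + 6]
10. n9.mk = "xy"  ["xy"]
11. n10.mk = "rr"  [terminal]
12. n11.val = 2  [terminal]
13. n9.depth = -8  [len(A.mk) - 10]
14. n12.ok = "xx"  [terminal]
15. n8.ok = "pxx"  ["p" ++ d.ok]
16. n6.wid = 23  [S.acc + 4]
17. n5.lab = -1  [S.wid * -1 + 22]
18. n5.tag = "nr"  ["nr"]
19. n5.off = true  [true]
20. n5.ok = 5  [S.wid - 18]
21. n0.wid = 28  [D.ok + D.lab + 24]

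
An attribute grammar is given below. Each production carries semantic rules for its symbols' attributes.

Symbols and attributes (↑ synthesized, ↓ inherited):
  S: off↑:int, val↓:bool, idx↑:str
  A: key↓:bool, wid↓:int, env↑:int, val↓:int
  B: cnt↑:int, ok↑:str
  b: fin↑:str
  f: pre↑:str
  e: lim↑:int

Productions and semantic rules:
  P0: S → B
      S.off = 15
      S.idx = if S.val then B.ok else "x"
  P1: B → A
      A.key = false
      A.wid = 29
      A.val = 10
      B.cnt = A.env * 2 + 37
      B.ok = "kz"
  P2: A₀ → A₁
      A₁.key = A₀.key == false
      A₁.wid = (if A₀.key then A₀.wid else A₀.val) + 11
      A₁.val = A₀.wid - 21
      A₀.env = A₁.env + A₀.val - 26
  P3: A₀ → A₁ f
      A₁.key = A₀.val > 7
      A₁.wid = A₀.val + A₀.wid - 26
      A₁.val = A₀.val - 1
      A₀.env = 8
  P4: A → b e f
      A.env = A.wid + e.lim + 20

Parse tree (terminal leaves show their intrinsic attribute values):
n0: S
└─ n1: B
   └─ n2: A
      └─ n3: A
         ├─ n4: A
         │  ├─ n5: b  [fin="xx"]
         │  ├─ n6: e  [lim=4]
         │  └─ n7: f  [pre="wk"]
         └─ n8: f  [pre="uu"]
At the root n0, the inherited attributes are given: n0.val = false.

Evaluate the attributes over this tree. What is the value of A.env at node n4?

1. n0.val = false  [given at root]
2. n2.key = false  [false]
3. n2.wid = 29  [29]
4. n2.val = 10  [10]
5. n3.key = true  [A₀.key == false]
6. n3.wid = 21  [(if A₀.key then A₀.wid else A₀.val) + 11]
7. n3.val = 8  [A₀.wid - 21]
8. n4.key = true  [A₀.val > 7]
9. n4.wid = 3  [A₀.val + A₀.wid - 26]
10. n4.val = 7  [A₀.val - 1]
11. n5.fin = "xx"  [terminal]
12. n6.lim = 4  [terminal]
13. n7.pre = "wk"  [terminal]
14. n4.env = 27  [A.wid + e.lim + 20]
15. n8.pre = "uu"  [terminal]
16. n3.env = 8  [8]
17. n2.env = -8  [A₁.env + A₀.val - 26]
18. n1.cnt = 21  [A.env * 2 + 37]
19. n1.ok = "kz"  ["kz"]
20. n0.off = 15  [15]
21. n0.idx = "x"  [if S.val then B.ok else "x"]

27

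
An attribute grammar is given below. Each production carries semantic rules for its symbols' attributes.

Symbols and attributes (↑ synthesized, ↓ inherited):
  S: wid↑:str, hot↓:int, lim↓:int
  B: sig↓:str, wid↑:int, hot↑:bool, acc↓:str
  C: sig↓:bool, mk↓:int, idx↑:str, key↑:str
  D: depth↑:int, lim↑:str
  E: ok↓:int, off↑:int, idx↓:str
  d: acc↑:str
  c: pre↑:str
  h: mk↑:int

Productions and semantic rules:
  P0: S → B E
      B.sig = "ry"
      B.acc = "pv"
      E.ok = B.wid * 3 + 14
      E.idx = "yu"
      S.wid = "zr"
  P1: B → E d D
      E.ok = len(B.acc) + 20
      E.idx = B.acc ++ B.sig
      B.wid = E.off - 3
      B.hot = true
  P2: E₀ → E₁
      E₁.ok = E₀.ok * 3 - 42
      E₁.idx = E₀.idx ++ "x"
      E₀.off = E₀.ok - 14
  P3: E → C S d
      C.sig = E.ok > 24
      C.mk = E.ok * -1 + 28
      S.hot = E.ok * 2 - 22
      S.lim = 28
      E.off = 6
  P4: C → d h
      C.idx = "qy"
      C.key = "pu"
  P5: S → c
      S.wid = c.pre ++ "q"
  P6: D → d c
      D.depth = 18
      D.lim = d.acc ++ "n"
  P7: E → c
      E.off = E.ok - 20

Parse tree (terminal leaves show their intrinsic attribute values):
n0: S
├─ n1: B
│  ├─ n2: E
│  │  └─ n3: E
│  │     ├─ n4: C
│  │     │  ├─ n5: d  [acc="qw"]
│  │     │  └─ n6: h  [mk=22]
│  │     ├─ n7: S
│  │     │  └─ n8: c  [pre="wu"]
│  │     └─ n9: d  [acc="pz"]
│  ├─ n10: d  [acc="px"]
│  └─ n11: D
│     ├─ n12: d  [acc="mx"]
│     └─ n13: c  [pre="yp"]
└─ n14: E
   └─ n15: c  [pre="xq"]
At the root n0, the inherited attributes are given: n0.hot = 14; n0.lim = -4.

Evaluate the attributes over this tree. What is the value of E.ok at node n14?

1. n0.hot = 14  [given at root]
2. n0.lim = -4  [given at root]
3. n1.sig = "ry"  ["ry"]
4. n1.acc = "pv"  ["pv"]
5. n2.ok = 22  [len(B.acc) + 20]
6. n2.idx = "pvry"  [B.acc ++ B.sig]
7. n3.ok = 24  [E₀.ok * 3 - 42]
8. n3.idx = "pvryx"  [E₀.idx ++ "x"]
9. n4.sig = false  [E.ok > 24]
10. n4.mk = 4  [E.ok * -1 + 28]
11. n5.acc = "qw"  [terminal]
12. n6.mk = 22  [terminal]
13. n4.idx = "qy"  ["qy"]
14. n4.key = "pu"  ["pu"]
15. n7.hot = 26  [E.ok * 2 - 22]
16. n7.lim = 28  [28]
17. n8.pre = "wu"  [terminal]
18. n7.wid = "wuq"  [c.pre ++ "q"]
19. n9.acc = "pz"  [terminal]
20. n3.off = 6  [6]
21. n2.off = 8  [E₀.ok - 14]
22. n10.acc = "px"  [terminal]
23. n12.acc = "mx"  [terminal]
24. n13.pre = "yp"  [terminal]
25. n11.depth = 18  [18]
26. n11.lim = "mxn"  [d.acc ++ "n"]
27. n1.wid = 5  [E.off - 3]
28. n1.hot = true  [true]
29. n14.ok = 29  [B.wid * 3 + 14]
30. n14.idx = "yu"  ["yu"]
31. n15.pre = "xq"  [terminal]
32. n14.off = 9  [E.ok - 20]
33. n0.wid = "zr"  ["zr"]

29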